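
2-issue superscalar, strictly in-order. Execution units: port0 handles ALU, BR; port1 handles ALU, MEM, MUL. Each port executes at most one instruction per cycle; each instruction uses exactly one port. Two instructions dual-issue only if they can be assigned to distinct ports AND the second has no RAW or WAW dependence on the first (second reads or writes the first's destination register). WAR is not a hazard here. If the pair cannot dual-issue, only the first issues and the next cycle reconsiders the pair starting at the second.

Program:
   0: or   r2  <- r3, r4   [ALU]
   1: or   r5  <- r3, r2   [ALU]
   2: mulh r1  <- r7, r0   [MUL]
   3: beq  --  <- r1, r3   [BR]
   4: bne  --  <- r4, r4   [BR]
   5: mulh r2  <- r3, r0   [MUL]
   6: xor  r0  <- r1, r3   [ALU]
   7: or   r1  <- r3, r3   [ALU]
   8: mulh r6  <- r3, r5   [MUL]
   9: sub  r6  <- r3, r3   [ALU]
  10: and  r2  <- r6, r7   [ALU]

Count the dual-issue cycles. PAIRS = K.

PAIRS = 3

0. or @i0  | RAW r2
1. or;mulh @i1+i2  | pair
2. beq @i3  | no-port BR/BR
3. bne;mulh @i4+i5  | pair
4. xor;or @i6+i7  | pair
5. mulh @i8  | WAW r6
6. sub @i9  | RAW r6
7. and @i10  | tail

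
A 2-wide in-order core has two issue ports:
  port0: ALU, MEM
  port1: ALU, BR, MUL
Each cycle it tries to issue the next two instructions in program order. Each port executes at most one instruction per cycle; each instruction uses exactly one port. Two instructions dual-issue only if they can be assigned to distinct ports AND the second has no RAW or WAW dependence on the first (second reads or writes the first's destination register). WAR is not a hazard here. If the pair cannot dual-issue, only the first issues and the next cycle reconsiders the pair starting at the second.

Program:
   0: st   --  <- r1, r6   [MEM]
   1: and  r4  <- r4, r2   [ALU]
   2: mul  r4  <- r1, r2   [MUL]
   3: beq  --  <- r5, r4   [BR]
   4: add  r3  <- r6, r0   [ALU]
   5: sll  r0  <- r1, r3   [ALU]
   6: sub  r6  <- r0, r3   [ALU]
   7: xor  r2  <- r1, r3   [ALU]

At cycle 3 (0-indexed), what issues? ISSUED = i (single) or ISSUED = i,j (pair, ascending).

t=0 i0+i1:st+and ; 2-wide
t=1 i2:mul ; no-port MUL/BR
t=2 i3+i4:beq+add ; 2-wide
t=3 i5:sll ; RAW r0
t=4 i6+i7:sub+xor ; 2-wide

ISSUED = 5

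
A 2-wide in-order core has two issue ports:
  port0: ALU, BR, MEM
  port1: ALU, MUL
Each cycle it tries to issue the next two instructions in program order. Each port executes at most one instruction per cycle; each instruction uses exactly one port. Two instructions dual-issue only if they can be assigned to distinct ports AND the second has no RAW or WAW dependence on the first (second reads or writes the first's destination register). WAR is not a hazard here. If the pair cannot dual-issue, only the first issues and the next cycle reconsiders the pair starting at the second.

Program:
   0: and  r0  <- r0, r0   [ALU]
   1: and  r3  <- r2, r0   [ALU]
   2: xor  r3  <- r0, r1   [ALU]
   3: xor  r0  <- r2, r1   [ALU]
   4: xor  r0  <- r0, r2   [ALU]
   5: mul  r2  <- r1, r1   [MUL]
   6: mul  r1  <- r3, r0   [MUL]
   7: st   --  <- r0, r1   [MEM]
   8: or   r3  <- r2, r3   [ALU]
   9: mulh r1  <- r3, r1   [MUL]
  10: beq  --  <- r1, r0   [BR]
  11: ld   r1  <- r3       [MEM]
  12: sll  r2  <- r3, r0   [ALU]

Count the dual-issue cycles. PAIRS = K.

0. and.ALU @i0  | RAW r0
1. and.ALU @i1  | WAW r3
2. xor.ALU+xor.ALU @i2&i3  | pair
3. xor.ALU+mul.MUL @i4&i5  | pair
4. mul.MUL @i6  | RAW r1
5. st.MEM+or.ALU @i7&i8  | pair
6. mulh.MUL @i9  | RAW r1
7. beq.BR @i10  | no-port BR/MEM
8. ld.MEM+sll.ALU @i11&i12  | pair

PAIRS = 4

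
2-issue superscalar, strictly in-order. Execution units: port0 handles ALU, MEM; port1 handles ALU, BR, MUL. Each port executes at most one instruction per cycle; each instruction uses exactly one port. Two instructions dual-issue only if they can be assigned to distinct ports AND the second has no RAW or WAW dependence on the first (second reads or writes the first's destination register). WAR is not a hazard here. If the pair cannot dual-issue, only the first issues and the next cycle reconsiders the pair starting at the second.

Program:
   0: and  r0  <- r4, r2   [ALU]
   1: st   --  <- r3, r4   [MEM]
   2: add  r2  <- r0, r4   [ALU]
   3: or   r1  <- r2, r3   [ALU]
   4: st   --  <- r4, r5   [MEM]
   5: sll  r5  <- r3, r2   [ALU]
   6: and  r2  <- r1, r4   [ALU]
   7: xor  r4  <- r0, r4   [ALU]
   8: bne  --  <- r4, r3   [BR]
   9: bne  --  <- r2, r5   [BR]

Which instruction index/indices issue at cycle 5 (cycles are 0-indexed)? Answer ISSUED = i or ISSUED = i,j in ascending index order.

[0] i0,i1  and.ALU+st.MEM  -- pair
[1] i2  add.ALU  -- RAW r2
[2] i3,i4  or.ALU+st.MEM  -- pair
[3] i5,i6  sll.ALU+and.ALU  -- pair
[4] i7  xor.ALU  -- RAW r4
[5] i8  bne.BR  -- no-port BR/BR
[6] i9  bne.BR  -- tail

ISSUED = 8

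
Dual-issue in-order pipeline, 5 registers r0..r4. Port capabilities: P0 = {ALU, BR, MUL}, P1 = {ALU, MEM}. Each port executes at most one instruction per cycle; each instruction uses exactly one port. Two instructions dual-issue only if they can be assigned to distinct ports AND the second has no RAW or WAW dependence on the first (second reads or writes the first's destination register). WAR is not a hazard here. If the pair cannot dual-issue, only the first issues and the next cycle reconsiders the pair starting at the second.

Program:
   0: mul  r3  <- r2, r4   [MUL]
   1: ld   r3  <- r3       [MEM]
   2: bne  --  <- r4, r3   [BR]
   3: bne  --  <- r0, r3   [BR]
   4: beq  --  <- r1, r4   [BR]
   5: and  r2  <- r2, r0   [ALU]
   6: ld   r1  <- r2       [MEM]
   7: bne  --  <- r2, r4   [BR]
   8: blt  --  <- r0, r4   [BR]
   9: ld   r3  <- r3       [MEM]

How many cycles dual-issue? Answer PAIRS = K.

t=0 i0:mul ; RAW+WAW r3
t=1 i1:ld ; RAW r3
t=2 i2:bne ; no-port BR/BR
t=3 i3:bne ; no-port BR/BR
t=4 i4,i5:beq+and ; dual
t=5 i6,i7:ld+bne ; dual
t=6 i8,i9:blt+ld ; dual

PAIRS = 3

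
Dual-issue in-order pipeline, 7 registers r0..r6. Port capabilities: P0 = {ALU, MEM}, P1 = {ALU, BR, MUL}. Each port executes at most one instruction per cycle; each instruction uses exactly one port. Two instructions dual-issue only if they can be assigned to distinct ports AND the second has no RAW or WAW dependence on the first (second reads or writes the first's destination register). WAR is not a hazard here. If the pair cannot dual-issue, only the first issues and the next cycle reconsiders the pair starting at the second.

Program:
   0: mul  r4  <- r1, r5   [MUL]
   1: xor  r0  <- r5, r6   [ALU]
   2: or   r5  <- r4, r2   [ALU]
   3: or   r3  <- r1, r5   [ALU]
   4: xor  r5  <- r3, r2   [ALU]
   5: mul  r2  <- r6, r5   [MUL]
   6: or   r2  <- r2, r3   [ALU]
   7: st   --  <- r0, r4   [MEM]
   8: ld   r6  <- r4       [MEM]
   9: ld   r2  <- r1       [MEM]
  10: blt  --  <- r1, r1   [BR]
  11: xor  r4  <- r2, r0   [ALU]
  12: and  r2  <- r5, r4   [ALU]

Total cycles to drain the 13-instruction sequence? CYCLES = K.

CYCLES = 10

t=0 i0+i1:mul/xor ; dual
t=1 i2:or ; RAW r5
t=2 i3:or ; RAW r3
t=3 i4:xor ; RAW r5
t=4 i5:mul ; RAW+WAW r2
t=5 i6+i7:or/st ; dual
t=6 i8:ld ; no-port MEM/MEM
t=7 i9+i10:ld/blt ; dual
t=8 i11:xor ; RAW r4
t=9 i12:and ; tail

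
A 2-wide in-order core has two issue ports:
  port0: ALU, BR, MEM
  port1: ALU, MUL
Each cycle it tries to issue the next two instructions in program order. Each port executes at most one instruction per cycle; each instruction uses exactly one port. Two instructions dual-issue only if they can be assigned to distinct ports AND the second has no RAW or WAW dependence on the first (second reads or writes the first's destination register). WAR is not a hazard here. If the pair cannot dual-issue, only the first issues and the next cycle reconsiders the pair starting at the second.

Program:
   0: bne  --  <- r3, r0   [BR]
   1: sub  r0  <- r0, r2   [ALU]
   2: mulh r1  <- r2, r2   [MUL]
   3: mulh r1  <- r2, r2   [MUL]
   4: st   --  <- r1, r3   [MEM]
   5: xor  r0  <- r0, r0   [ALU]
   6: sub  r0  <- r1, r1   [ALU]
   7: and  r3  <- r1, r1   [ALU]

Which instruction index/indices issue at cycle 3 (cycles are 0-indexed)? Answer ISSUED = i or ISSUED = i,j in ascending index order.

0. bne/sub @i0+i1  | pair
1. mulh @i2  | no-port MUL/MUL
2. mulh @i3  | RAW r1
3. st/xor @i4+i5  | pair
4. sub/and @i6+i7  | pair

ISSUED = 4,5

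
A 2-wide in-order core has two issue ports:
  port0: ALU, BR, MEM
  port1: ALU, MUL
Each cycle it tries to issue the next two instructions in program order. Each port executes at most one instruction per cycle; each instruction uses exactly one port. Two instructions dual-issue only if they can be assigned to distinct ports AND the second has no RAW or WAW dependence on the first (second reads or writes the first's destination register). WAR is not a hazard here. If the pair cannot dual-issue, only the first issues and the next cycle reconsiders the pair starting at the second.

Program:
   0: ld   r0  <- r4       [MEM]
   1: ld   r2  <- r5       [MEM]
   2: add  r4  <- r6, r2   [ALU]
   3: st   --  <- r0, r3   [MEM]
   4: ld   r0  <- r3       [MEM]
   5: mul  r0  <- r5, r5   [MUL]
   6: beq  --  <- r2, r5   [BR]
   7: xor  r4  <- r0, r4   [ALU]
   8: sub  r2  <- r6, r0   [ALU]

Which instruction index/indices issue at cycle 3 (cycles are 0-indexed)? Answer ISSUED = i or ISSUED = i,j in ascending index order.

0. ld @i0  | no-port MEM/MEM
1. ld @i1  | RAW r2
2. add+st @i2/i3  | pair
3. ld @i4  | WAW r0
4. mul+beq @i5/i6  | pair
5. xor+sub @i7/i8  | pair

ISSUED = 4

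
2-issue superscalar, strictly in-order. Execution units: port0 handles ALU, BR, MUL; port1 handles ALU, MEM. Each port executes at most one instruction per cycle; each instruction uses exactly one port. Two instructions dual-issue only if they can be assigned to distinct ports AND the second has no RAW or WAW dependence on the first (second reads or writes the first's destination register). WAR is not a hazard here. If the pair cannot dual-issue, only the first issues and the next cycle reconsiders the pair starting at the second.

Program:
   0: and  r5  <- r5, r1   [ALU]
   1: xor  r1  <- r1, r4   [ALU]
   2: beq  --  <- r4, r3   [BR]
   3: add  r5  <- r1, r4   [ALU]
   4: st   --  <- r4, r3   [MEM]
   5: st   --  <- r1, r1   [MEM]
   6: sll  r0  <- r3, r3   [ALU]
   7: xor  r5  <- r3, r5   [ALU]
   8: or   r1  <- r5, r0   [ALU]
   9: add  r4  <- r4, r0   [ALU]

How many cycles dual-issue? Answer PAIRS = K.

PAIRS = 4

  cy0 -> i0+i1 (and/xor) dual
  cy1 -> i2+i3 (beq/add) dual
  cy2 -> i4 (st) no-port MEM/MEM
  cy3 -> i5+i6 (st/sll) dual
  cy4 -> i7 (xor) RAW r5
  cy5 -> i8+i9 (or/add) dual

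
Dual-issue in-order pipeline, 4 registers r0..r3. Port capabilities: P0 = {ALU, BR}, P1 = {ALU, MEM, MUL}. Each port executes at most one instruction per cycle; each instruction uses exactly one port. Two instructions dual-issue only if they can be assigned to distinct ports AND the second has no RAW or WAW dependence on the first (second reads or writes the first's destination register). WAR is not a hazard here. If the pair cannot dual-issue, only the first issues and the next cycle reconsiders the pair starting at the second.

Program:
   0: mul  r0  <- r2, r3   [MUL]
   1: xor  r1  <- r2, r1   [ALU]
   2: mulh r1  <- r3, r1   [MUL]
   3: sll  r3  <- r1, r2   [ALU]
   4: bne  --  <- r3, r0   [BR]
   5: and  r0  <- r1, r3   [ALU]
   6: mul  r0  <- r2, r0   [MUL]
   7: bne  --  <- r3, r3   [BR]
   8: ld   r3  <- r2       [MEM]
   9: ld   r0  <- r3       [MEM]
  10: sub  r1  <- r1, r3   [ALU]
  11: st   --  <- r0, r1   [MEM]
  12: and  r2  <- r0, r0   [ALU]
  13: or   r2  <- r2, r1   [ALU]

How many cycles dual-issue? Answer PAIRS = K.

PAIRS = 5

#0 head=0: mul.MUL;xor.ALU i0+i1 pair
#1 head=2: mulh.MUL i2 RAW r1
#2 head=3: sll.ALU i3 RAW r3
#3 head=4: bne.BR;and.ALU i4+i5 pair
#4 head=6: mul.MUL;bne.BR i6+i7 pair
#5 head=8: ld.MEM i8 no-port MEM/MEM
#6 head=9: ld.MEM;sub.ALU i9+i10 pair
#7 head=11: st.MEM;and.ALU i11+i12 pair
#8 head=13: or.ALU i13 tail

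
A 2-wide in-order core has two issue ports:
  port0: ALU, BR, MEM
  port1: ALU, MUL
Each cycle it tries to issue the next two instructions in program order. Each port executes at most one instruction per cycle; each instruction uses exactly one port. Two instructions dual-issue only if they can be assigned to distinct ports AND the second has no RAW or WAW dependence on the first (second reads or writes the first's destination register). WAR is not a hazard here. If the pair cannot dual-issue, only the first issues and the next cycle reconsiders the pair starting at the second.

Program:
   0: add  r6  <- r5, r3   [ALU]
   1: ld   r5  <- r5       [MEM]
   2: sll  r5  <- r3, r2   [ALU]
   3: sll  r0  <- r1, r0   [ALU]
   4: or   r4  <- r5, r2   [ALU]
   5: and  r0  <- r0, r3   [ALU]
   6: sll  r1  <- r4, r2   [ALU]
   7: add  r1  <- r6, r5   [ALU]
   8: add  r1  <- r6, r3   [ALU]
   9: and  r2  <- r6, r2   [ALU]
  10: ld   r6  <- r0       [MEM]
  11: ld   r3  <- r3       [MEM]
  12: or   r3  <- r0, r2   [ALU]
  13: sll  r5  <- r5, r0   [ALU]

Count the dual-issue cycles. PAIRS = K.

t=0 i0+i1:add ld ; dual
t=1 i2+i3:sll sll ; dual
t=2 i4+i5:or and ; dual
t=3 i6:sll ; WAW r1
t=4 i7:add ; WAW r1
t=5 i8+i9:add and ; dual
t=6 i10:ld ; no-port MEM/MEM
t=7 i11:ld ; WAW r3
t=8 i12+i13:or sll ; dual

PAIRS = 5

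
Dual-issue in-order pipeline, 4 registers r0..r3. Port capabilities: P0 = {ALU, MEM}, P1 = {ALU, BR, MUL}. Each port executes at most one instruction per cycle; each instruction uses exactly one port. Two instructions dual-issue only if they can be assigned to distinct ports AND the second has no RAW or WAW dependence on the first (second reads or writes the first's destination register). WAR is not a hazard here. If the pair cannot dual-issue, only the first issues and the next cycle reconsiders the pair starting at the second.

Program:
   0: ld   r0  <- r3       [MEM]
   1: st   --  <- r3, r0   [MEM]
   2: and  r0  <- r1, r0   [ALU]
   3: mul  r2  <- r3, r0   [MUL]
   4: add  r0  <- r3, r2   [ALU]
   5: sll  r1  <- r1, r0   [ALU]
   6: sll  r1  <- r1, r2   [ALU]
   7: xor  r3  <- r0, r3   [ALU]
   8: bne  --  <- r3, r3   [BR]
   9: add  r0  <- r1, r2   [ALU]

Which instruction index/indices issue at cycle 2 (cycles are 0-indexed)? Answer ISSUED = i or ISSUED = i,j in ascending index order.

t=0 i0:ld.MEM ; no-port MEM/MEM
t=1 i1/i2:st.MEM;and.ALU ; 2-wide
t=2 i3:mul.MUL ; RAW r2
t=3 i4:add.ALU ; RAW r0
t=4 i5:sll.ALU ; RAW+WAW r1
t=5 i6/i7:sll.ALU;xor.ALU ; 2-wide
t=6 i8/i9:bne.BR;add.ALU ; 2-wide

ISSUED = 3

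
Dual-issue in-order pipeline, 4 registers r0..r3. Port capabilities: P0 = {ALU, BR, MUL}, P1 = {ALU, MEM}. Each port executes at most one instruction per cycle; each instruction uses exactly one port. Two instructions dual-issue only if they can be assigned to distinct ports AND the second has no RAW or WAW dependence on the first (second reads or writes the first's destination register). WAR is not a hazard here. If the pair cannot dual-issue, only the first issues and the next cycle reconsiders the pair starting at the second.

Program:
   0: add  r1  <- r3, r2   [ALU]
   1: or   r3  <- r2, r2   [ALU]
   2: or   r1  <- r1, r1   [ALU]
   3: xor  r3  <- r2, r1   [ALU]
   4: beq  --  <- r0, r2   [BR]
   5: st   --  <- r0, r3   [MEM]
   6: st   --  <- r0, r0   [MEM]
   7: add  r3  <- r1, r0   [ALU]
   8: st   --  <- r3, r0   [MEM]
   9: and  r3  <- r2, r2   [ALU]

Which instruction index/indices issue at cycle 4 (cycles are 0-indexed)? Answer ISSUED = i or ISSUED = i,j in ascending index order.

ISSUED = 6,7

  cy0 -> i0&i1 (add.ALU or.ALU) 2-wide
  cy1 -> i2 (or.ALU) RAW r1
  cy2 -> i3&i4 (xor.ALU beq.BR) 2-wide
  cy3 -> i5 (st.MEM) no-port MEM/MEM
  cy4 -> i6&i7 (st.MEM add.ALU) 2-wide
  cy5 -> i8&i9 (st.MEM and.ALU) 2-wide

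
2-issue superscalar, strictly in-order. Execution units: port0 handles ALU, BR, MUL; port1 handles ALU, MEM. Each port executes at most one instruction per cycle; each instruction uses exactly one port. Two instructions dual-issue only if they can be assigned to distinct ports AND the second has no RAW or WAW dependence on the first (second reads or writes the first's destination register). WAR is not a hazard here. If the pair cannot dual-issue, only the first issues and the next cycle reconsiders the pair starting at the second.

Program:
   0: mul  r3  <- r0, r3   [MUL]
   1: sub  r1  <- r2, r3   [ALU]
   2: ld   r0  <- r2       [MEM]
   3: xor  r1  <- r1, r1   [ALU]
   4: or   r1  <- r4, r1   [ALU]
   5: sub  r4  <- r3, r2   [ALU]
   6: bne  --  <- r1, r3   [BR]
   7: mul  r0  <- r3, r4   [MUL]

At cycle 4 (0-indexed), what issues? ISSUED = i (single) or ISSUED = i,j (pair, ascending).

ISSUED = 6

0. mul @i0  | RAW r3
1. sub ld @i1,i2  | 2-wide
2. xor @i3  | RAW+WAW r1
3. or sub @i4,i5  | 2-wide
4. bne @i6  | no-port BR/MUL
5. mul @i7  | tail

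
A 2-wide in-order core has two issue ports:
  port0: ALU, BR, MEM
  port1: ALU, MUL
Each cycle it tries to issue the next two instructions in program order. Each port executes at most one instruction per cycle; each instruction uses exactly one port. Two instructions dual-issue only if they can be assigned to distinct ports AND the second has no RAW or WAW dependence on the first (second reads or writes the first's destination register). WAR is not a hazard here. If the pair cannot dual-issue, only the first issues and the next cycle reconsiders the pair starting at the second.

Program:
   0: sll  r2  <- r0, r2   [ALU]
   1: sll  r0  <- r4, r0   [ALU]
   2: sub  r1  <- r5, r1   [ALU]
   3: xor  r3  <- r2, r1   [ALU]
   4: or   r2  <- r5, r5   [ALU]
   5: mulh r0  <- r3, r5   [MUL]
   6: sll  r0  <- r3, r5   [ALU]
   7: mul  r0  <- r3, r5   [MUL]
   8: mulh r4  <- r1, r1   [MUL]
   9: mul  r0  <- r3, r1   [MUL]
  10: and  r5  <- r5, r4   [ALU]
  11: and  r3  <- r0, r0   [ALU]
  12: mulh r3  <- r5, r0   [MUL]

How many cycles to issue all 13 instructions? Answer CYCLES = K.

t=0 i0/i1:sll.ALU/sll.ALU ; pair
t=1 i2:sub.ALU ; RAW r1
t=2 i3/i4:xor.ALU/or.ALU ; pair
t=3 i5:mulh.MUL ; WAW r0
t=4 i6:sll.ALU ; WAW r0
t=5 i7:mul.MUL ; no-port MUL/MUL
t=6 i8:mulh.MUL ; no-port MUL/MUL
t=7 i9/i10:mul.MUL/and.ALU ; pair
t=8 i11:and.ALU ; WAW r3
t=9 i12:mulh.MUL ; tail

CYCLES = 10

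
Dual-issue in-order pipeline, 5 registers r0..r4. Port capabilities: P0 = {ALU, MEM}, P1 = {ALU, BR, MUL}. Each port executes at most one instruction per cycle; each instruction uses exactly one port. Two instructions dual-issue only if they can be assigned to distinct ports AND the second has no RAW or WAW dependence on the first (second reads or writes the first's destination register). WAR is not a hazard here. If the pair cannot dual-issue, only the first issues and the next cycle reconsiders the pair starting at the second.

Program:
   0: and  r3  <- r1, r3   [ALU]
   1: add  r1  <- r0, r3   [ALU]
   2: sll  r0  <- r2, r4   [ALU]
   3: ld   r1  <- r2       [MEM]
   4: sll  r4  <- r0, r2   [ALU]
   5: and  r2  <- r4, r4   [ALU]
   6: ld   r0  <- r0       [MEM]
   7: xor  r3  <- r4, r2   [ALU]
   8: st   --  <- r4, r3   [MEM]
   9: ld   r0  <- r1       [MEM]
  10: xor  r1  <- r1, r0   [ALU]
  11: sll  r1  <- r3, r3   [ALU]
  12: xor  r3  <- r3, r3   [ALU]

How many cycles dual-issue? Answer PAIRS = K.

c0: i0 and  RAW r3
c1: i1/i2 add/sll  dual
c2: i3/i4 ld/sll  dual
c3: i5/i6 and/ld  dual
c4: i7 xor  RAW r3
c5: i8 st  no-port MEM/MEM
c6: i9 ld  RAW r0
c7: i10 xor  WAW r1
c8: i11/i12 sll/xor  dual

PAIRS = 4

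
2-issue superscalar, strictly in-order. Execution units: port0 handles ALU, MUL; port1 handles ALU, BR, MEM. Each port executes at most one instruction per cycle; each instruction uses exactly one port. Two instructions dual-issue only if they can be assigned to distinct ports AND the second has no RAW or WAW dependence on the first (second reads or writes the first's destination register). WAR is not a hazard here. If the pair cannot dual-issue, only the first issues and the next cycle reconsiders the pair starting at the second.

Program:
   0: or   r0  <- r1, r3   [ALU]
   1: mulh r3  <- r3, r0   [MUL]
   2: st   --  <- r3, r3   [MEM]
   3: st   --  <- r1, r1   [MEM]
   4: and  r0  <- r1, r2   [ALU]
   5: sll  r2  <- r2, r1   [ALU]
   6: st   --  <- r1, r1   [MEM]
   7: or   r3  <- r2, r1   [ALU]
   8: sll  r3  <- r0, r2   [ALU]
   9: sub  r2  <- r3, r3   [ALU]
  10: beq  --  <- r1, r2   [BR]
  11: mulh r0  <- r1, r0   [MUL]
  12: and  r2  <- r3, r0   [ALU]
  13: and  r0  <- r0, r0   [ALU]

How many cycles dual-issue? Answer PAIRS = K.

PAIRS = 4

[0] i0  or  -- RAW r0
[1] i1  mulh  -- RAW r3
[2] i2  st  -- no-port MEM/MEM
[3] i3&i4  st/and  -- dual
[4] i5&i6  sll/st  -- dual
[5] i7  or  -- WAW r3
[6] i8  sll  -- RAW r3
[7] i9  sub  -- RAW r2
[8] i10&i11  beq/mulh  -- dual
[9] i12&i13  and/and  -- dual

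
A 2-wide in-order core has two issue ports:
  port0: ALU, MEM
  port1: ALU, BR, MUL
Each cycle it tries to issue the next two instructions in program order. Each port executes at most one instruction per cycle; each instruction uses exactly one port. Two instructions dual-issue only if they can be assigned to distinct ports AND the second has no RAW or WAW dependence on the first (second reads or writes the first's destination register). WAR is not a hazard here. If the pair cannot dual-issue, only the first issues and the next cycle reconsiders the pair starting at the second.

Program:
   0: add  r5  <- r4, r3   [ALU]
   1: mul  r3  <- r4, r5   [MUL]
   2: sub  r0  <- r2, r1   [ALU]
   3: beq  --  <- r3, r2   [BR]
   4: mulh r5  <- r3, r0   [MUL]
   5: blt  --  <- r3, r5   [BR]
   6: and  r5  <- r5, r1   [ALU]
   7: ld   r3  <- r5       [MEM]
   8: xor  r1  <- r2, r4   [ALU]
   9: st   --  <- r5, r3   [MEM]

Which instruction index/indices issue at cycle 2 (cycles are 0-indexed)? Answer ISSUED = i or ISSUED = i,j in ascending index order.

ISSUED = 3

t=0 i0:add ; RAW r5
t=1 i1+i2:mul;sub ; 2-wide
t=2 i3:beq ; no-port BR/MUL
t=3 i4:mulh ; no-port MUL/BR
t=4 i5+i6:blt;and ; 2-wide
t=5 i7+i8:ld;xor ; 2-wide
t=6 i9:st ; tail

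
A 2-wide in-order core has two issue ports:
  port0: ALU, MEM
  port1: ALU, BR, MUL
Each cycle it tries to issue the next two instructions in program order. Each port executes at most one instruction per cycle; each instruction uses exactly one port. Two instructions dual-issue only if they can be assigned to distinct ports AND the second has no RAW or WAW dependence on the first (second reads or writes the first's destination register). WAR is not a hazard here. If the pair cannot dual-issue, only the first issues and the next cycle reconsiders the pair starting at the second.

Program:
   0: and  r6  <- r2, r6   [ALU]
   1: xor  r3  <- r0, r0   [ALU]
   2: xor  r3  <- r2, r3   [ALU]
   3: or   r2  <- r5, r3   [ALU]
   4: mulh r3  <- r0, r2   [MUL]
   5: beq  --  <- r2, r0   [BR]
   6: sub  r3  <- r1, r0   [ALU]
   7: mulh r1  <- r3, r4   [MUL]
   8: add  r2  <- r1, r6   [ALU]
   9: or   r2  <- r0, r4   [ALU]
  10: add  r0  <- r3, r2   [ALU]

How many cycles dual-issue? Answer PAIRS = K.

c0: i0,i1 and.ALU+xor.ALU  dual
c1: i2 xor.ALU  RAW r3
c2: i3 or.ALU  RAW r2
c3: i4 mulh.MUL  no-port MUL/BR
c4: i5,i6 beq.BR+sub.ALU  dual
c5: i7 mulh.MUL  RAW r1
c6: i8 add.ALU  WAW r2
c7: i9 or.ALU  RAW r2
c8: i10 add.ALU  tail

PAIRS = 2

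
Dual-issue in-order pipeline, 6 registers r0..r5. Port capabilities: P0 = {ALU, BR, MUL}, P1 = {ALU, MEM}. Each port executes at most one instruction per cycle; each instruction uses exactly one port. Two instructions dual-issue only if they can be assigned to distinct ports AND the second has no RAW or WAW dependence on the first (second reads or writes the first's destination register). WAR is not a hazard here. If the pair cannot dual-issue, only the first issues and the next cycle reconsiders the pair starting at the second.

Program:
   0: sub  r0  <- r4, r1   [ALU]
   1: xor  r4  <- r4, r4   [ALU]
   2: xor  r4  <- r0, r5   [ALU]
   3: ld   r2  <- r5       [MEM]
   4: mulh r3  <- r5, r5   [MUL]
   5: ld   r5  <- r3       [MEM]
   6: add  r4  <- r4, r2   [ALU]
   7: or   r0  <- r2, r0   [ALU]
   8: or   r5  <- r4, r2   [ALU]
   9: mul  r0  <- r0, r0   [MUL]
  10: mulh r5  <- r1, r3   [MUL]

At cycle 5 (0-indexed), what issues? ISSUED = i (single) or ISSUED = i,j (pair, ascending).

0. sub+xor @i0+i1  | pair
1. xor+ld @i2+i3  | pair
2. mulh @i4  | RAW r3
3. ld+add @i5+i6  | pair
4. or+or @i7+i8  | pair
5. mul @i9  | no-port MUL/MUL
6. mulh @i10  | tail

ISSUED = 9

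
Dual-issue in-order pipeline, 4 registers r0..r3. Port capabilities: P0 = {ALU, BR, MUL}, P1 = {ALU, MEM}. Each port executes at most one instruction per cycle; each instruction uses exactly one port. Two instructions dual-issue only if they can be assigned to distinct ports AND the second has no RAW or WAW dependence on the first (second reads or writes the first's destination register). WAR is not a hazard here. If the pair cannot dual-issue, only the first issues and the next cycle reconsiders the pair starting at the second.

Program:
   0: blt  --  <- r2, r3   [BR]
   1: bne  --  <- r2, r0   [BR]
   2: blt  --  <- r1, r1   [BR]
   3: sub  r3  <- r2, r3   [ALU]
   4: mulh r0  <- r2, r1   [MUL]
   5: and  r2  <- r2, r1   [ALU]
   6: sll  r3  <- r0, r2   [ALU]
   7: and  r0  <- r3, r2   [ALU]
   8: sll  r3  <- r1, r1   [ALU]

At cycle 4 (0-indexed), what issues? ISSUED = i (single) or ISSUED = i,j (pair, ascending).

#0 head=0: blt.BR i0 no-port BR/BR
#1 head=1: bne.BR i1 no-port BR/BR
#2 head=2: blt.BR;sub.ALU i2,i3 2-wide
#3 head=4: mulh.MUL;and.ALU i4,i5 2-wide
#4 head=6: sll.ALU i6 RAW r3
#5 head=7: and.ALU;sll.ALU i7,i8 2-wide

ISSUED = 6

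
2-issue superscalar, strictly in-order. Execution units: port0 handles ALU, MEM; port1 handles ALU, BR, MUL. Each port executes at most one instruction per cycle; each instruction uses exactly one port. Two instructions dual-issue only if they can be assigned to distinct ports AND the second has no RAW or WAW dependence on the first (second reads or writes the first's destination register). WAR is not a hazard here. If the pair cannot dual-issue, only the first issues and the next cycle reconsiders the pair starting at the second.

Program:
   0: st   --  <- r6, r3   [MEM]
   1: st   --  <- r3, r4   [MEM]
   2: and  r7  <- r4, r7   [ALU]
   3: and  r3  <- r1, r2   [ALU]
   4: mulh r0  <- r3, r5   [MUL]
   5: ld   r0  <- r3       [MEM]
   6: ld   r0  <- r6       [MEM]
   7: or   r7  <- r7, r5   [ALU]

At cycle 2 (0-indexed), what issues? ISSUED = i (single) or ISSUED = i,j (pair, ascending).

t=0 i0:st ; no-port MEM/MEM
t=1 i1,i2:st/and ; 2-wide
t=2 i3:and ; RAW r3
t=3 i4:mulh ; WAW r0
t=4 i5:ld ; no-port MEM/MEM
t=5 i6,i7:ld/or ; 2-wide

ISSUED = 3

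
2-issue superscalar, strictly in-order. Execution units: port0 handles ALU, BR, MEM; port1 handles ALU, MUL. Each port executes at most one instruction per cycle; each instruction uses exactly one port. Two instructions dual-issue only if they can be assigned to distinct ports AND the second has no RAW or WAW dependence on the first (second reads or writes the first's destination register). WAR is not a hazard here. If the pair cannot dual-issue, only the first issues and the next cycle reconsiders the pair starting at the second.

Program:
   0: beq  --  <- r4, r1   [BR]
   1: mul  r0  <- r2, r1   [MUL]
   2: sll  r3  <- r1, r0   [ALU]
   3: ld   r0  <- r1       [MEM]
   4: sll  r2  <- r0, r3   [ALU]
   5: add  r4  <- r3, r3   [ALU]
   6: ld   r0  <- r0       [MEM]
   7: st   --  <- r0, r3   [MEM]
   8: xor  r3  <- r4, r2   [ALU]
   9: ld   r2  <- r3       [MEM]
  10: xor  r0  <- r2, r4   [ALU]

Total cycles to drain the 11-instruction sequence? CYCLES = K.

CYCLES = 7

0. beq+mul @i0+i1  | dual
1. sll+ld @i2+i3  | dual
2. sll+add @i4+i5  | dual
3. ld @i6  | no-port MEM/MEM
4. st+xor @i7+i8  | dual
5. ld @i9  | RAW r2
6. xor @i10  | tail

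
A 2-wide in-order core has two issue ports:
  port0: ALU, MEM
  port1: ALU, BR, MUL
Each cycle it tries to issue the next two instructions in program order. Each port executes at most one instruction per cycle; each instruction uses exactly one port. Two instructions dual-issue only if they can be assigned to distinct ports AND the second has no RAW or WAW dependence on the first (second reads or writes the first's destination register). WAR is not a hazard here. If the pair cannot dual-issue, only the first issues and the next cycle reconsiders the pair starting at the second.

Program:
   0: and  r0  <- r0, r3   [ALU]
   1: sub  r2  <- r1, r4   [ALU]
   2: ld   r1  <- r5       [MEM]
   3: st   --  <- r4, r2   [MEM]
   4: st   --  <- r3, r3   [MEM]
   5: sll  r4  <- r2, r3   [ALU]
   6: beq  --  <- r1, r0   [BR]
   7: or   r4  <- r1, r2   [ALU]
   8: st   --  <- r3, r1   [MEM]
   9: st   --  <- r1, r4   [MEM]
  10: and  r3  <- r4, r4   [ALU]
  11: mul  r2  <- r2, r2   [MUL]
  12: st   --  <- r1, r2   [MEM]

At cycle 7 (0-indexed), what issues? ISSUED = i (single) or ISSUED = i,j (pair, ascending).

c0: i0/i1 and sub  2-wide
c1: i2 ld  no-port MEM/MEM
c2: i3 st  no-port MEM/MEM
c3: i4/i5 st sll  2-wide
c4: i6/i7 beq or  2-wide
c5: i8 st  no-port MEM/MEM
c6: i9/i10 st and  2-wide
c7: i11 mul  RAW r2
c8: i12 st  tail

ISSUED = 11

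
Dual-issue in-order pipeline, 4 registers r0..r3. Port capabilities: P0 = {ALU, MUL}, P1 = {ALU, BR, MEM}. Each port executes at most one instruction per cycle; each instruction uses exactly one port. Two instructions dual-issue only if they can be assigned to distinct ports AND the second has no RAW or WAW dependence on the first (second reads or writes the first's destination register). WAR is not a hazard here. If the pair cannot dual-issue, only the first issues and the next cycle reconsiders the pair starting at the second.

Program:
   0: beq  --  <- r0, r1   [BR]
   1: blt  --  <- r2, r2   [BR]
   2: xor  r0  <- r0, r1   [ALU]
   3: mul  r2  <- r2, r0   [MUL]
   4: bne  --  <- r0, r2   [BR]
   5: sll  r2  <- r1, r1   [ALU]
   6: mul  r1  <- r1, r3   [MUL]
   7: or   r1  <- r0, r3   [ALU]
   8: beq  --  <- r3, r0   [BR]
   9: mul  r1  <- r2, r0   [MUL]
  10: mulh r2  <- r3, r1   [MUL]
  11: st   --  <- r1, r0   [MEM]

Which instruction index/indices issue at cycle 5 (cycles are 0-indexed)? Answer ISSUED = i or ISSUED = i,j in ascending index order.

0. beq.BR @i0  | no-port BR/BR
1. blt.BR/xor.ALU @i1,i2  | pair
2. mul.MUL @i3  | RAW r2
3. bne.BR/sll.ALU @i4,i5  | pair
4. mul.MUL @i6  | WAW r1
5. or.ALU/beq.BR @i7,i8  | pair
6. mul.MUL @i9  | no-port MUL/MUL
7. mulh.MUL/st.MEM @i10,i11  | pair

ISSUED = 7,8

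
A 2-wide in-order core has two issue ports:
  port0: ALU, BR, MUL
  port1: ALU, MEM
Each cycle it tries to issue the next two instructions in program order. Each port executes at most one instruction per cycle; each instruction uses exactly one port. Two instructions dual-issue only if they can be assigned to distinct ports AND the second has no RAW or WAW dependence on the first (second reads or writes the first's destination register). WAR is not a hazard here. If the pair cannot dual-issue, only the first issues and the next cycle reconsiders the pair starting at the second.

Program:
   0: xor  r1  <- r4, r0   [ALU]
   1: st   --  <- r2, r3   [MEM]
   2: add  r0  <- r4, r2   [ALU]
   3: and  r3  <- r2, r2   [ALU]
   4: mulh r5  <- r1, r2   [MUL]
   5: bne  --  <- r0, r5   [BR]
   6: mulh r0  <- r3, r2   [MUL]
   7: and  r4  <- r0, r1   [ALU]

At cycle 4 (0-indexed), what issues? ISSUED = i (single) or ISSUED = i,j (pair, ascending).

#0 head=0: xor st i0/i1 dual
#1 head=2: add and i2/i3 dual
#2 head=4: mulh i4 no-port MUL/BR
#3 head=5: bne i5 no-port BR/MUL
#4 head=6: mulh i6 RAW r0
#5 head=7: and i7 tail

ISSUED = 6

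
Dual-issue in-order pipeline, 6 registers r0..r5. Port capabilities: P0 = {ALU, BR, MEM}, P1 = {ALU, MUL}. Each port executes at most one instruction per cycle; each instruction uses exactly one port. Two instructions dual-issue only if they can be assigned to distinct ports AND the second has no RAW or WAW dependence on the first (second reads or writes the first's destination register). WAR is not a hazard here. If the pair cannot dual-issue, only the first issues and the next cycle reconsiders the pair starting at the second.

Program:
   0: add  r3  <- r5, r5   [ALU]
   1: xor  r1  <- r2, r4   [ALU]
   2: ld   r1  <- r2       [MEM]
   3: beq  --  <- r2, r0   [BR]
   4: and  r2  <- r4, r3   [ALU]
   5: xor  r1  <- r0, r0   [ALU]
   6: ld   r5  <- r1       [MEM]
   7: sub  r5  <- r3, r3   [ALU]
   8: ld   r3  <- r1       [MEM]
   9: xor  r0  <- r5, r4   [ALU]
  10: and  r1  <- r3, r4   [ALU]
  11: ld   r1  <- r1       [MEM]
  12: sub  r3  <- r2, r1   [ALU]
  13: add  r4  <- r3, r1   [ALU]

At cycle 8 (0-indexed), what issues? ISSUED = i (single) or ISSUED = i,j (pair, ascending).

ISSUED = 12

#0 head=0: add.ALU/xor.ALU i0,i1 2-wide
#1 head=2: ld.MEM i2 no-port MEM/BR
#2 head=3: beq.BR/and.ALU i3,i4 2-wide
#3 head=5: xor.ALU i5 RAW r1
#4 head=6: ld.MEM i6 WAW r5
#5 head=7: sub.ALU/ld.MEM i7,i8 2-wide
#6 head=9: xor.ALU/and.ALU i9,i10 2-wide
#7 head=11: ld.MEM i11 RAW r1
#8 head=12: sub.ALU i12 RAW r3
#9 head=13: add.ALU i13 tail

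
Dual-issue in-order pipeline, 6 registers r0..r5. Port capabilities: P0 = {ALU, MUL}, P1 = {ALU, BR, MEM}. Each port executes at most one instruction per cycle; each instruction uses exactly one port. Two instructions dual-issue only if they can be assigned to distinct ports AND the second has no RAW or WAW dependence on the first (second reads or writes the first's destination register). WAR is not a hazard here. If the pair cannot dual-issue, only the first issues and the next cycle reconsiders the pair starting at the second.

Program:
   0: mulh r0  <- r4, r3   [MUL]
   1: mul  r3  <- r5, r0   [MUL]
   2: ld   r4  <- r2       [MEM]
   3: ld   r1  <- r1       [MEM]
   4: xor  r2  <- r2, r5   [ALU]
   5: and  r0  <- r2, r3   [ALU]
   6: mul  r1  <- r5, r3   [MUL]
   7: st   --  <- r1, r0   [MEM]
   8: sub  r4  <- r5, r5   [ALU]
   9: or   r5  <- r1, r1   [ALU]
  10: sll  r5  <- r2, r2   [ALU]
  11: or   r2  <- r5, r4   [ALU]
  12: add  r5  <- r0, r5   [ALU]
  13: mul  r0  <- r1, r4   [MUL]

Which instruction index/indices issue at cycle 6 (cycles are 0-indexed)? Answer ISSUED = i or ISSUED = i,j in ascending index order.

ISSUED = 10

#0 head=0: mulh.MUL i0 no-port MUL/MUL
#1 head=1: mul.MUL/ld.MEM i1+i2 2-wide
#2 head=3: ld.MEM/xor.ALU i3+i4 2-wide
#3 head=5: and.ALU/mul.MUL i5+i6 2-wide
#4 head=7: st.MEM/sub.ALU i7+i8 2-wide
#5 head=9: or.ALU i9 WAW r5
#6 head=10: sll.ALU i10 RAW r5
#7 head=11: or.ALU/add.ALU i11+i12 2-wide
#8 head=13: mul.MUL i13 tail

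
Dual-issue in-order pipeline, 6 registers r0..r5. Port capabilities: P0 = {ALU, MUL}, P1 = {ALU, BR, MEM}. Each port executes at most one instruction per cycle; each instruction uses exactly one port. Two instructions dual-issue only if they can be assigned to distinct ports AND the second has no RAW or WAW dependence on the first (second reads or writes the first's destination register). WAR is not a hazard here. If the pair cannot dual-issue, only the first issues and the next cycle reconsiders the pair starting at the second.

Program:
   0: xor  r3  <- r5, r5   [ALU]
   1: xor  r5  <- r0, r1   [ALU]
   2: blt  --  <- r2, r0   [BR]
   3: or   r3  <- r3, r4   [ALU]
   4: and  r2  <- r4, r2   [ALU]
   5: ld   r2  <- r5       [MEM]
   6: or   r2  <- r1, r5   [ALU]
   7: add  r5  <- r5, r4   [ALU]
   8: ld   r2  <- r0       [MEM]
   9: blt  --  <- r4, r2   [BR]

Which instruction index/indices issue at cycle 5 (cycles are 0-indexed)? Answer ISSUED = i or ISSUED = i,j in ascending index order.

ISSUED = 8

c0: i0/i1 xor.ALU+xor.ALU  pair
c1: i2/i3 blt.BR+or.ALU  pair
c2: i4 and.ALU  WAW r2
c3: i5 ld.MEM  WAW r2
c4: i6/i7 or.ALU+add.ALU  pair
c5: i8 ld.MEM  no-port MEM/BR
c6: i9 blt.BR  tail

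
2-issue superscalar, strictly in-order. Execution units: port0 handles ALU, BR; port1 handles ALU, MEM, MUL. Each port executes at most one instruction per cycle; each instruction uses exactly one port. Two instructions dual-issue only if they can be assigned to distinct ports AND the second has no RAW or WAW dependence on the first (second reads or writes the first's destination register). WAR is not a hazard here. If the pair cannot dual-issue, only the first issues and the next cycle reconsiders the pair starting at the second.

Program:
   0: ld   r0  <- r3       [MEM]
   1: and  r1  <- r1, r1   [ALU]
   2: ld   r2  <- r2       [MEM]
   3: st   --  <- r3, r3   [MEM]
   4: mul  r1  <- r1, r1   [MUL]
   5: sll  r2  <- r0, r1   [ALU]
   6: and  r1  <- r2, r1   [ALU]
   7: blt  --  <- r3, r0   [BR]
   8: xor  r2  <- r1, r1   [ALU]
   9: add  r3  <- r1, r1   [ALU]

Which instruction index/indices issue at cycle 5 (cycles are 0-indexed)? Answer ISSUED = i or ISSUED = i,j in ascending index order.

[0] i0,i1  ld;and  -- 2-wide
[1] i2  ld  -- no-port MEM/MEM
[2] i3  st  -- no-port MEM/MUL
[3] i4  mul  -- RAW r1
[4] i5  sll  -- RAW r2
[5] i6,i7  and;blt  -- 2-wide
[6] i8,i9  xor;add  -- 2-wide

ISSUED = 6,7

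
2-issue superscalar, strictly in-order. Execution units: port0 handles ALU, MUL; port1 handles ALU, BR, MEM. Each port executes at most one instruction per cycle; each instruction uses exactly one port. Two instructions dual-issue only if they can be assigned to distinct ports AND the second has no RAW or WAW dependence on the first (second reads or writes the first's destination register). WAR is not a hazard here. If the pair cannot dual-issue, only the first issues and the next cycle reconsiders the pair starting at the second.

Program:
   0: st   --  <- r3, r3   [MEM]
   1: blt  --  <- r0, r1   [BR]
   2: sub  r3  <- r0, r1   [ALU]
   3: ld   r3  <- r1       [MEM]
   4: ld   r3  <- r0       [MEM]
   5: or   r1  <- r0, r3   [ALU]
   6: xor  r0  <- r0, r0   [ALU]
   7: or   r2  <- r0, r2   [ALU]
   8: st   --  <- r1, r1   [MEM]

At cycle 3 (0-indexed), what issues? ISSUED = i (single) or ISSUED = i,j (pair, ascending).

ISSUED = 4

0. st @i0  | no-port MEM/BR
1. blt sub @i1/i2  | 2-wide
2. ld @i3  | no-port MEM/MEM
3. ld @i4  | RAW r3
4. or xor @i5/i6  | 2-wide
5. or st @i7/i8  | 2-wide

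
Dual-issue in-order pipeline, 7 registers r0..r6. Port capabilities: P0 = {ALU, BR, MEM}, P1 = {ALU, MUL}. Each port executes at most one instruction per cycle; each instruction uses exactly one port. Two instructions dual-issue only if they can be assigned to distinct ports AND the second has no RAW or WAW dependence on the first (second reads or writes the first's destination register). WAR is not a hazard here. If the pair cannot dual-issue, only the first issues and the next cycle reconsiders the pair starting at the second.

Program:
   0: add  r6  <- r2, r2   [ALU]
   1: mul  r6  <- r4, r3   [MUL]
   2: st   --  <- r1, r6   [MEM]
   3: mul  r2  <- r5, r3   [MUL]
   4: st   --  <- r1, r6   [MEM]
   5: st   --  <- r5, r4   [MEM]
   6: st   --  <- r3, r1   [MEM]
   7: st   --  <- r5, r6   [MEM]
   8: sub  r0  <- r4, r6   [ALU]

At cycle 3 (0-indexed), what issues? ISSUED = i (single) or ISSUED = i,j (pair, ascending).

0. add.ALU @i0  | WAW r6
1. mul.MUL @i1  | RAW r6
2. st.MEM+mul.MUL @i2,i3  | pair
3. st.MEM @i4  | no-port MEM/MEM
4. st.MEM @i5  | no-port MEM/MEM
5. st.MEM @i6  | no-port MEM/MEM
6. st.MEM+sub.ALU @i7,i8  | pair

ISSUED = 4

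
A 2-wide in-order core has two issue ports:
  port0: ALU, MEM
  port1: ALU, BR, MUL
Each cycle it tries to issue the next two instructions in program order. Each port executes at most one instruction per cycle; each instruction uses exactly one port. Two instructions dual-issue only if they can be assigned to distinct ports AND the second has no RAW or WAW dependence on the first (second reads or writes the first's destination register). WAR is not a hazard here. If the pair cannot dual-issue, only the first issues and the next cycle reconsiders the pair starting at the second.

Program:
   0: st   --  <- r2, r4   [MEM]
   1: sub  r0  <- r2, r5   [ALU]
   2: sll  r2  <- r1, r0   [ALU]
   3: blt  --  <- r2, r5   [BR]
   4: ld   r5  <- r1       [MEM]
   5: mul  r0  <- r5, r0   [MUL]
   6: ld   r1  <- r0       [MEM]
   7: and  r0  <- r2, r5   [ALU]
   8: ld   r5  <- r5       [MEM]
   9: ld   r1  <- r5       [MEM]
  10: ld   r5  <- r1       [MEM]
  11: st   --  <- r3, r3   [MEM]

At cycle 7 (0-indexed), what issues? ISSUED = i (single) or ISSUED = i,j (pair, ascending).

ISSUED = 10

t=0 i0,i1:st sub ; 2-wide
t=1 i2:sll ; RAW r2
t=2 i3,i4:blt ld ; 2-wide
t=3 i5:mul ; RAW r0
t=4 i6,i7:ld and ; 2-wide
t=5 i8:ld ; no-port MEM/MEM
t=6 i9:ld ; no-port MEM/MEM
t=7 i10:ld ; no-port MEM/MEM
t=8 i11:st ; tail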